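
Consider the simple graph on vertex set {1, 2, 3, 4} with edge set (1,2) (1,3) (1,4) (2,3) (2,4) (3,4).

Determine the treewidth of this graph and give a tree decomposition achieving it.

With just one bag of size 4, the width is 4 − 1 = 3, so tw(G) ≤ 3. On the other hand G contains the 4-clique {1, 2, 3, 4}. A clique must lie in a single bag of any decomposition, so no decomposition can have width below 3. Combining the bounds, tw(G) = 3.

Treewidth 3.
Bags: B1 = {1, 2, 3, 4}
Tree: (single bag)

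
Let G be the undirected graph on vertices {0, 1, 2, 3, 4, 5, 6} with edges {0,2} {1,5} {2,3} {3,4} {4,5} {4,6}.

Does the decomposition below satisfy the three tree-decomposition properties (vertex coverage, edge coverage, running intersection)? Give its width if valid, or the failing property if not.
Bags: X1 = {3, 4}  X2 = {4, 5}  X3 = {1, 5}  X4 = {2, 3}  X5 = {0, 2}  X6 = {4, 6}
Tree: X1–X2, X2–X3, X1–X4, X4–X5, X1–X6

Yes; width 1.

Checking the three conditions: (i) the bags cover all of {0, 1, 2, 3, 4, 5, 6}; (ii) for each edge, some bag contains both endpoints; (iii) the bags containing any fixed vertex form a subtree. All hold, so the decomposition is valid with width 2 − 1 = 1.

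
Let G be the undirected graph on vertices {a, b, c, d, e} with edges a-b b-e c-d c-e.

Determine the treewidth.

A width-1 tree decomposition is:
Bags: B1 = {c, d}  B2 = {c, e}  B3 = {b, e}  B4 = {a, b}
Tree: B1–B2, B2–B3, B3–B4
Every bag has size at most 2, so the width is 2 − 1 = 1 and tw(G) ≤ 1. Any graph with an edge has treewidth ≥ 1, and G has the edge d–c. Therefore the treewidth is 1.

1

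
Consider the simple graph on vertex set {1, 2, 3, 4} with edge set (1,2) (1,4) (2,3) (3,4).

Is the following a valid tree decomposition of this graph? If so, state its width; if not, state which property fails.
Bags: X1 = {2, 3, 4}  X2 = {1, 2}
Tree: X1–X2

A tree decomposition must satisfy three properties: every vertex lies in some bag; for every edge, both endpoints lie together in some bag; and for every vertex, the bags containing it form a connected subtree. Here edge (4,1) lies in no bag, so the decomposition is invalid.

No — edge (4,1) lies in no bag.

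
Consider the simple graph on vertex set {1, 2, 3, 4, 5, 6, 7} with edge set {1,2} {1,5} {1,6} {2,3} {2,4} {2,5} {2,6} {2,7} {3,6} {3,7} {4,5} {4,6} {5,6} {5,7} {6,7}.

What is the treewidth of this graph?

3

A width-3 tree decomposition is:
Bags: B1 = {2, 4, 5, 6}  B2 = {2, 5, 6, 7}  B3 = {2, 3, 6, 7}  B4 = {1, 2, 5, 6}
Tree: B1–B2, B2–B3, B1–B4
The largest bag has 4 vertices, giving width 3; this decomposition certifies tw(G) ≤ 3. Conversely, {2, 3, 6, 7} is a clique of size 4, and the vertices of any clique must share a bag in every tree decomposition; so some bag has ≥ 4 vertices and tw(G) ≥ 3. The upper and lower bounds meet at 3, so that is the treewidth.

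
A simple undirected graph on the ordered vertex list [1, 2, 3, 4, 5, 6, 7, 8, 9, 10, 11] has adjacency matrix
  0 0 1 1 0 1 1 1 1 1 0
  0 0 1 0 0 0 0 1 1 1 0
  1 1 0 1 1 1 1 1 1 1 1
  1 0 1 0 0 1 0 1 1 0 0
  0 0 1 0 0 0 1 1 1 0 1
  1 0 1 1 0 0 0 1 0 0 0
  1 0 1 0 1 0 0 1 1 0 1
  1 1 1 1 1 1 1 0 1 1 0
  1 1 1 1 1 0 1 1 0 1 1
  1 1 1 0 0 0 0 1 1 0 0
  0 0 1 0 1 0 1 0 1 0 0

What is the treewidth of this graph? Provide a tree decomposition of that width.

Treewidth 4.
One such decomposition:
Bags: B1 = {1, 3, 7, 8, 9}  B2 = {3, 5, 7, 8, 9}  B3 = {1, 3, 8, 9, 10}  B4 = {1, 3, 4, 8, 9}  B5 = {3, 5, 7, 9, 11}  B6 = {1, 3, 4, 6, 8}  B7 = {2, 3, 8, 9, 10}
Tree: B1–B2, B1–B3, B1–B4, B2–B5, B4–B6, B3–B7

Each bag holds 5 vertices, so the decomposition has width 4, which upper-bounds the treewidth. On the other hand G contains the 5-clique {1, 3, 8, 9, 10}. A clique must lie in a single bag of any decomposition, so no decomposition can have width below 4. Hence tw(G) = 4 exactly.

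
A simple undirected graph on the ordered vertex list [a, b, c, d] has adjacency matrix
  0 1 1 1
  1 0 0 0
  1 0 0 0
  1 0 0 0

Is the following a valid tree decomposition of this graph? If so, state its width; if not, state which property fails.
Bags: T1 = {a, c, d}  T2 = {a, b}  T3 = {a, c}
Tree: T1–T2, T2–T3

No — bags containing vertex c are not connected in the tree.

A tree decomposition must satisfy three properties: every vertex lies in some bag; for every edge, both endpoints lie together in some bag; and for every vertex, the bags containing it form a connected subtree. Here bags containing vertex c are not connected in the tree, so the decomposition is invalid.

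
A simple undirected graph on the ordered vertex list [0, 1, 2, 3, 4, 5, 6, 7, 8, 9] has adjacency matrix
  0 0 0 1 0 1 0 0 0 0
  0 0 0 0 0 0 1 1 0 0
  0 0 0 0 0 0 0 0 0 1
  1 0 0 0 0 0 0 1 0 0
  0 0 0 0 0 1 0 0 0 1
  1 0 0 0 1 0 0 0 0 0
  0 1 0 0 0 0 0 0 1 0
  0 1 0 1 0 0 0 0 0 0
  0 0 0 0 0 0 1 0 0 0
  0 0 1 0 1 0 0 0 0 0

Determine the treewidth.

1

A width-1 tree decomposition is:
Bags: B1 = {2, 9}  B2 = {4, 9}  B3 = {4, 5}  B4 = {0, 5}  B5 = {0, 3}  B6 = {3, 7}  B7 = {1, 7}  B8 = {1, 6}  B9 = {6, 8}
Tree: B1–B2, B2–B3, B3–B4, B4–B5, B5–B6, B6–B7, B7–B8, B8–B9
Each bag holds 2 vertices, so the decomposition has width 1, which upper-bounds the treewidth. Since G has at least one edge (e.g. 2–9), it is not an edgeless graph, so tw(G) ≥ 1. Hence tw(G) = 1 exactly.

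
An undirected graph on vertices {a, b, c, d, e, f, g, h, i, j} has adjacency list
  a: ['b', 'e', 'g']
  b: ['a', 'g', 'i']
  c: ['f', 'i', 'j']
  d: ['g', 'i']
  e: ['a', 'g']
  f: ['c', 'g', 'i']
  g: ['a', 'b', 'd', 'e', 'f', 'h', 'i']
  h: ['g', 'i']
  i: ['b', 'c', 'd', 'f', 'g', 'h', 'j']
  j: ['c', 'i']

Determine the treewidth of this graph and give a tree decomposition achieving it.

The largest bag has 3 vertices, giving width 2; this decomposition certifies tw(G) ≤ 2. For the lower bound, the 3 vertices {a, e, g} are pairwise adjacent, and any tree decomposition puts a clique entirely inside one bag — forcing width ≥ 2. Combining the bounds, tw(G) = 2.

Treewidth 2.
One such decomposition:
Bags: B1 = {b, g, i}  B2 = {a, b, g}  B3 = {f, g, i}  B4 = {d, g, i}  B5 = {g, h, i}  B6 = {c, f, i}  B7 = {c, i, j}  B8 = {a, e, g}
Tree: B1–B2, B1–B3, B1–B4, B1–B5, B3–B6, B6–B7, B2–B8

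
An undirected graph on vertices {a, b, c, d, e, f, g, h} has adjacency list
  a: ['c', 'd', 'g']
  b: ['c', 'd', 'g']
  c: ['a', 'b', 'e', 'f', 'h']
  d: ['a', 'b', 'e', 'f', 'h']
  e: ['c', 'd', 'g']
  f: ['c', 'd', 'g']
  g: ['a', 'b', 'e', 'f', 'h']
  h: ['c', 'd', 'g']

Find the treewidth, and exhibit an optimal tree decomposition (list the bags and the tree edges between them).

Treewidth 3.
One optimal decomposition is:
Bags: B1 = {c, d, e, g}  B2 = {b, c, d, g}  B3 = {a, c, d, g}  B4 = {c, d, g, h}  B5 = {c, d, f, g}
Tree: B1–B2, B2–B3, B3–B4, B4–B5

Every bag has size at most 4, so the width is 4 − 1 = 3 and tw(G) ≤ 3. For the lower bound: the 4 vertex sets {e,g}, {b,c}, {d}, {a} are disjoint, each induces a connected subgraph, and every pair is joined by at least one edge of G. Contracting each set to a single vertex therefore yields K_{4} as a minor, and since treewidth is minor-monotone, tw(G) ≥ tw(K_{4}) = 3. Therefore the treewidth is 3.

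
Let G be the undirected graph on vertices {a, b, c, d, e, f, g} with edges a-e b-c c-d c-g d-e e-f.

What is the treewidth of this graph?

1

A width-1 tree decomposition is:
Bags: B1 = {d, e}  B2 = {c, d}  B3 = {c, g}  B4 = {b, c}  B5 = {e, f}  B6 = {a, e}
Tree: B1–B2, B2–B3, B2–B4, B1–B5, B1–B6
Every bag has size at most 2, so the width is 2 − 1 = 1 and tw(G) ≤ 1. Any graph with an edge has treewidth ≥ 1, and G has the edge d–e. Hence tw(G) = 1 exactly.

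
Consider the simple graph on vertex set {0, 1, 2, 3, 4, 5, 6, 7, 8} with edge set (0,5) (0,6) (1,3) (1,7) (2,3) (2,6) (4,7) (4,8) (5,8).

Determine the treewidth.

2

A width-2 tree decomposition is:
Bags: B1 = {4, 5, 8}  B2 = {4, 5, 7}  B3 = {1, 5, 7}  B4 = {1, 3, 5}  B5 = {2, 3, 5}  B6 = {2, 5, 6}  B7 = {0, 5, 6}
Tree: B1–B2, B2–B3, B3–B4, B4–B5, B5–B6, B6–B7
Each bag holds 3 vertices, so the decomposition has width 2, which upper-bounds the treewidth. The edges 5–8–4–7–1–3–2–6–0–5 form a cycle, so G is not a tree and its treewidth is at least 2. Combining the bounds, tw(G) = 2.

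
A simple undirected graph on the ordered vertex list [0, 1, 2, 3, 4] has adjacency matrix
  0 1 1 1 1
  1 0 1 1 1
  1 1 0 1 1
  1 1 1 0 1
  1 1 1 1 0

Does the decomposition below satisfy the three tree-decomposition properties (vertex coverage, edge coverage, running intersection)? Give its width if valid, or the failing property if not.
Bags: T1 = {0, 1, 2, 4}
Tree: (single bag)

No — vertex 3 appears in no bag.

A tree decomposition must satisfy three properties: every vertex lies in some bag; for every edge, both endpoints lie together in some bag; and for every vertex, the bags containing it form a connected subtree. Here vertex 3 appears in no bag, so the decomposition is invalid.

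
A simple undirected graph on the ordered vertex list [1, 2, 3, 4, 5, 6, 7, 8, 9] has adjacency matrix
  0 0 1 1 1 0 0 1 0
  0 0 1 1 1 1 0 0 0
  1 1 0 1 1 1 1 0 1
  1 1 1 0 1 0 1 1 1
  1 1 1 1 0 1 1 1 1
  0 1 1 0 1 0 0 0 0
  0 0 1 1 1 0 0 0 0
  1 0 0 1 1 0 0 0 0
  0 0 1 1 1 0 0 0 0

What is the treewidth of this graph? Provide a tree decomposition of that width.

Each bag holds 4 vertices, so the decomposition has width 3, which upper-bounds the treewidth. Conversely, {1, 4, 5, 8} is a clique of size 4, and the vertices of any clique must share a bag in every tree decomposition; so some bag has ≥ 4 vertices and tw(G) ≥ 3. The upper and lower bounds meet at 3, so that is the treewidth.

Treewidth 3.
Bags: B1 = {1, 3, 4, 5}  B2 = {2, 3, 4, 5}  B3 = {2, 3, 5, 6}  B4 = {1, 4, 5, 8}  B5 = {3, 4, 5, 7}  B6 = {3, 4, 5, 9}
Tree: B1–B2, B2–B3, B1–B4, B2–B5, B5–B6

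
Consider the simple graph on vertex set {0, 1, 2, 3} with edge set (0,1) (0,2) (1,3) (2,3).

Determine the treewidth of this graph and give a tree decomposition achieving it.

Treewidth 2.
One such decomposition:
Bags: B1 = {0, 2, 3}  B2 = {0, 1, 3}
Tree: B1–B2

Every bag has size at most 3, so the width is 3 − 1 = 2 and tw(G) ≤ 2. Since 0–2–3–1–0 is a cycle in G, G is not acyclic. Forests are exactly the graphs of treewidth ≤ 1, so tw(G) ≥ 2. Combining the bounds, tw(G) = 2.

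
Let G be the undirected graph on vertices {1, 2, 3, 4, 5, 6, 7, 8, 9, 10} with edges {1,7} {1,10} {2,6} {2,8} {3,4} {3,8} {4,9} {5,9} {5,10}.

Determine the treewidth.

1

A width-1 tree decomposition is:
Bags: B1 = {2, 6}  B2 = {2, 8}  B3 = {3, 8}  B4 = {3, 4}  B5 = {4, 9}  B6 = {5, 9}  B7 = {5, 10}  B8 = {1, 10}  B9 = {1, 7}
Tree: B1–B2, B2–B3, B3–B4, B4–B5, B5–B6, B6–B7, B7–B8, B8–B9
Every bag has size at most 2, so the width is 2 − 1 = 1 and tw(G) ≤ 1. G has an edge, so its treewidth is at least 1. Therefore the treewidth is 1.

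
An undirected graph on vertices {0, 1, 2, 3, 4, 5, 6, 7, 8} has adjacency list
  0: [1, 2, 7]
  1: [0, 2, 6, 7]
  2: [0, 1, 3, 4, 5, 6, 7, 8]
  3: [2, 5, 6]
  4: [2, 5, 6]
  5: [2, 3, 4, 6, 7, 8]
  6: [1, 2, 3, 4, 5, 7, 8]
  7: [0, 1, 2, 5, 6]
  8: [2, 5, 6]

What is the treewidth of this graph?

A width-3 tree decomposition is:
Bags: B1 = {2, 4, 5, 6}  B2 = {2, 5, 6, 7}  B3 = {2, 3, 5, 6}  B4 = {1, 2, 6, 7}  B5 = {0, 1, 2, 7}  B6 = {2, 5, 6, 8}
Tree: B1–B2, B2–B3, B2–B4, B4–B5, B3–B6
Each bag holds 4 vertices, so the decomposition has width 3, which upper-bounds the treewidth. On the other hand G contains the 4-clique {0, 1, 2, 7}. A clique must lie in a single bag of any decomposition, so no decomposition can have width below 3. Therefore the treewidth is 3.

3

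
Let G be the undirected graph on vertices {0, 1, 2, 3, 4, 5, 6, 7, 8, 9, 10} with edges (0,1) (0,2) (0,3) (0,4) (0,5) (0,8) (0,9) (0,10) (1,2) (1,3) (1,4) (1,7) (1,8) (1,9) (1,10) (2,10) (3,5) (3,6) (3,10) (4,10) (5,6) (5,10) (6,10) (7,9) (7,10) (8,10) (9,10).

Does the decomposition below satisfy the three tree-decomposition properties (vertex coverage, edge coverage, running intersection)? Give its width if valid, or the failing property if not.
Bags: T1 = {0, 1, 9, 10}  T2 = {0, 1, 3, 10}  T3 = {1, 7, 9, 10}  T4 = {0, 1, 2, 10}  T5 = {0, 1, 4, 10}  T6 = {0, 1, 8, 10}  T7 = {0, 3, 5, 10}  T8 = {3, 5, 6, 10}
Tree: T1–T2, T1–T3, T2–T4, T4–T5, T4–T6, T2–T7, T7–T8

Yes; width 3.

Vertex coverage: the bags together contain {0, 1, 2, 3, 4, 5, 6, 7, 8, 9, 10}, the full vertex set. Edge coverage: each edge of G has both endpoints in at least one bag. Running intersection: for every vertex, the bags containing it form a connected subtree. All three properties hold, so this is a valid tree decomposition of width max|bag| − 1 = 3, and hence tw(G) ≤ 3.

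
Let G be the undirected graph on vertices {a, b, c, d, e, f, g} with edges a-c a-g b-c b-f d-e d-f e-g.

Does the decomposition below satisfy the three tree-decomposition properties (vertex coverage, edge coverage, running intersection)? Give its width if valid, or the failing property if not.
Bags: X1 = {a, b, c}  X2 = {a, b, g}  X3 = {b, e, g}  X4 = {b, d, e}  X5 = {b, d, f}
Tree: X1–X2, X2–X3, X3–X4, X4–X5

Yes; width 2.

Checking the three conditions: (i) the bags cover all of {a, b, c, d, e, f, g}; (ii) for each edge, some bag contains both endpoints; (iii) the bags containing any fixed vertex form a subtree. All hold, so the decomposition is valid with width 3 − 1 = 2.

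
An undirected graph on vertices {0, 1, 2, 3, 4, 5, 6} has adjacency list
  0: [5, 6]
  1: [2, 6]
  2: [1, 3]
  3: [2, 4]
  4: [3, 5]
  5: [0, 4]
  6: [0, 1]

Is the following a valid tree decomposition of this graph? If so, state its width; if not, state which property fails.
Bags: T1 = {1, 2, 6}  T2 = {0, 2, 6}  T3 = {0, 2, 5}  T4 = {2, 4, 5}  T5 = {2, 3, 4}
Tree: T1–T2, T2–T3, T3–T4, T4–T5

Yes; width 2.

Every vertex of G appears in some bag (union = {0, 1, 2, 3, 4, 5, 6}); every edge is covered by a bag; and for each vertex v the set of bags containing v is connected in the bag tree. The decomposition is therefore valid. The largest bag has 3 vertices, so the width is 2.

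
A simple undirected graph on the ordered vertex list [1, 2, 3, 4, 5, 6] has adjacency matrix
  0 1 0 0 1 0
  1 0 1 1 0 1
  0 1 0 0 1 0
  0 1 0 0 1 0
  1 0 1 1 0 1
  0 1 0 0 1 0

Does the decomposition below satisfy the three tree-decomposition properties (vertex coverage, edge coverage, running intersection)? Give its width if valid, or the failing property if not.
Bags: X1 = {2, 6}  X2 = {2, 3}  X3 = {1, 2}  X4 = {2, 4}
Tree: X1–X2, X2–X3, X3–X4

No — vertex 5 appears in no bag.

A tree decomposition must satisfy three properties: every vertex lies in some bag; for every edge, both endpoints lie together in some bag; and for every vertex, the bags containing it form a connected subtree. Here vertex 5 appears in no bag, so the decomposition is invalid.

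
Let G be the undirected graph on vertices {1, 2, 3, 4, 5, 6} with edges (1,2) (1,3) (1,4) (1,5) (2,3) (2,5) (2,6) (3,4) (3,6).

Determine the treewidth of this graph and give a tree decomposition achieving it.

Treewidth 2.
One optimal decomposition is:
Bags: B1 = {1, 2, 3}  B2 = {2, 3, 6}  B3 = {1, 3, 4}  B4 = {1, 2, 5}
Tree: B1–B2, B1–B3, B1–B4

Each bag holds 3 vertices, so the decomposition has width 2, which upper-bounds the treewidth. Conversely, {1, 2, 3} is a clique of size 3, and the vertices of any clique must share a bag in every tree decomposition; so some bag has ≥ 3 vertices and tw(G) ≥ 2. The upper and lower bounds meet at 2, so that is the treewidth.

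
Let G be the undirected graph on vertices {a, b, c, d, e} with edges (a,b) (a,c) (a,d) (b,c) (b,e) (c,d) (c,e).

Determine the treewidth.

2

A width-2 tree decomposition is:
Bags: B1 = {a, c, d}  B2 = {a, b, c}  B3 = {b, c, e}
Tree: B1–B2, B2–B3
Each bag holds 3 vertices, so the decomposition has width 2, which upper-bounds the treewidth. On the other hand G contains the 3-clique {b, c, e}. A clique must lie in a single bag of any decomposition, so no decomposition can have width below 2. Hence tw(G) = 2 exactly.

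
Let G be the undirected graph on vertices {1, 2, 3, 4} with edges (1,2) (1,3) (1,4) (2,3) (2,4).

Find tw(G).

A width-2 tree decomposition is:
Bags: B1 = {1, 2, 3}  B2 = {1, 2, 4}
Tree: B1–B2
Every bag has size at most 3, so the width is 3 − 1 = 2 and tw(G) ≤ 2. For the lower bound, the 3 vertices {1, 2, 3} are pairwise adjacent, and any tree decomposition puts a clique entirely inside one bag — forcing width ≥ 2. Therefore the treewidth is 2.

2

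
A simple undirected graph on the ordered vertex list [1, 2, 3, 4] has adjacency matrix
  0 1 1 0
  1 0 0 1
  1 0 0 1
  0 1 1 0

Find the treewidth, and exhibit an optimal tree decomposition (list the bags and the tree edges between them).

Treewidth 2.
One such decomposition:
Bags: B1 = {1, 2, 4}  B2 = {1, 3, 4}
Tree: B1–B2

Every bag has size at most 3, so the width is 3 − 1 = 2 and tw(G) ≤ 2. Since 1–2–4–3–1 is a cycle in G, G is not acyclic. Forests are exactly the graphs of treewidth ≤ 1, so tw(G) ≥ 2. Therefore the treewidth is 2.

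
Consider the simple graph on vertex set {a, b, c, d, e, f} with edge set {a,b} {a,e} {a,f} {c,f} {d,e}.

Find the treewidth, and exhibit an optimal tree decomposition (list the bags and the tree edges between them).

Treewidth 1.
One such decomposition:
Bags: B1 = {a, f}  B2 = {a, b}  B3 = {c, f}  B4 = {a, e}  B5 = {d, e}
Tree: B1–B2, B1–B3, B2–B4, B4–B5

Each bag holds 2 vertices, so the decomposition has width 1, which upper-bounds the treewidth. G has an edge, so its treewidth is at least 1. Therefore the treewidth is 1.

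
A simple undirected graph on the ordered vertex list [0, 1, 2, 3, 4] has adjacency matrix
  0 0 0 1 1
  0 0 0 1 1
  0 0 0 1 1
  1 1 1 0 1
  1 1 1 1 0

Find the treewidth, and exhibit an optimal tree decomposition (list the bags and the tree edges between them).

Treewidth 2.
One optimal decomposition is:
Bags: B1 = {1, 3, 4}  B2 = {2, 3, 4}  B3 = {0, 3, 4}
Tree: B1–B2, B2–B3

Each bag holds 3 vertices, so the decomposition has width 2, which upper-bounds the treewidth. Conversely, {0, 3, 4} is a clique of size 3, and the vertices of any clique must share a bag in every tree decomposition; so some bag has ≥ 3 vertices and tw(G) ≥ 2. The upper and lower bounds meet at 2, so that is the treewidth.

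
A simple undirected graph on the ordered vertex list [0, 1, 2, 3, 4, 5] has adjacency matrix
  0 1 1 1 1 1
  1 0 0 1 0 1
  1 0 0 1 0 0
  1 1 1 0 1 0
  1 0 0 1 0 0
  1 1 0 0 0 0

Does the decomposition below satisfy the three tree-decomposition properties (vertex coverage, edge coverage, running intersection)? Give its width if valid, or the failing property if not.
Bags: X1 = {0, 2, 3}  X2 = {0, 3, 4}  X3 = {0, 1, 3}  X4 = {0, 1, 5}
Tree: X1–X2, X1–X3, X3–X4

Vertex coverage: the bags together contain {0, 1, 2, 3, 4, 5}, the full vertex set. Edge coverage: each edge of G has both endpoints in at least one bag. Running intersection: for every vertex, the bags containing it form a connected subtree. All three properties hold, so this is a valid tree decomposition of width max|bag| − 1 = 2, and hence tw(G) ≤ 2.

Yes; width 2.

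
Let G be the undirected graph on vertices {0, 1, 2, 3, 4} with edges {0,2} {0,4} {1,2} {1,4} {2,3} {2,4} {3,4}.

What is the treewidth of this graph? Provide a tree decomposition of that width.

The largest bag has 3 vertices, giving width 2; this decomposition certifies tw(G) ≤ 2. On the other hand G contains the 3-clique {0, 2, 4}. A clique must lie in a single bag of any decomposition, so no decomposition can have width below 2. Therefore the treewidth is 2.

Treewidth 2.
Bags: B1 = {0, 2, 4}  B2 = {1, 2, 4}  B3 = {2, 3, 4}
Tree: B1–B2, B1–B3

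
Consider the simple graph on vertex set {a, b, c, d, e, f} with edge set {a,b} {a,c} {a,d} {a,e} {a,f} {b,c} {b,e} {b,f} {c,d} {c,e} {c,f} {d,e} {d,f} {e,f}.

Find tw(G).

4

A width-4 tree decomposition is:
Bags: B1 = {a, c, d, e, f}  B2 = {a, b, c, e, f}
Tree: B1–B2
Every bag has size at most 5, so the width is 5 − 1 = 4 and tw(G) ≤ 4. On the other hand G contains the 5-clique {a, c, d, e, f}. A clique must lie in a single bag of any decomposition, so no decomposition can have width below 4. Combining the bounds, tw(G) = 4.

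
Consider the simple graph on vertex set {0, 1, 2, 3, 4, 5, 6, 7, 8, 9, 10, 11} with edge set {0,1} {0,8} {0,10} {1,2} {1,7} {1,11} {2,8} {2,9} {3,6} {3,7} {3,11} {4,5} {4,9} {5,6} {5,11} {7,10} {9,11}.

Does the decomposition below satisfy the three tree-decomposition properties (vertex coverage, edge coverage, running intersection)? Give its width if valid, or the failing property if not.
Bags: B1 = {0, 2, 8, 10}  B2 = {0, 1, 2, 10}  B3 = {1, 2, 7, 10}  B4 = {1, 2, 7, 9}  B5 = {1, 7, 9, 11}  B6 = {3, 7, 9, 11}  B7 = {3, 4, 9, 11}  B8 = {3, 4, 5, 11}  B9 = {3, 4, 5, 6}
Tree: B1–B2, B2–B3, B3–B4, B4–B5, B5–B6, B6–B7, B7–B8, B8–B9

Yes; width 3.

Vertex coverage: the bags together contain {0, 1, 2, 3, 4, 5, 6, 7, 8, 9, 10, 11}, the full vertex set. Edge coverage: each edge of G has both endpoints in at least one bag. Running intersection: for every vertex, the bags containing it form a connected subtree. All three properties hold, so this is a valid tree decomposition of width max|bag| − 1 = 3, and hence tw(G) ≤ 3.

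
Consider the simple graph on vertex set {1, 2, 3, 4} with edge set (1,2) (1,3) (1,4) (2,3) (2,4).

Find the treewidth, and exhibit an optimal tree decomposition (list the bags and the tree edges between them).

Treewidth 2.
Bags: B1 = {1, 2, 3}  B2 = {1, 2, 4}
Tree: B1–B2

Every bag has size at most 3, so the width is 3 − 1 = 2 and tw(G) ≤ 2. For the lower bound, the 3 vertices {1, 2, 3} are pairwise adjacent, and any tree decomposition puts a clique entirely inside one bag — forcing width ≥ 2. Therefore the treewidth is 2.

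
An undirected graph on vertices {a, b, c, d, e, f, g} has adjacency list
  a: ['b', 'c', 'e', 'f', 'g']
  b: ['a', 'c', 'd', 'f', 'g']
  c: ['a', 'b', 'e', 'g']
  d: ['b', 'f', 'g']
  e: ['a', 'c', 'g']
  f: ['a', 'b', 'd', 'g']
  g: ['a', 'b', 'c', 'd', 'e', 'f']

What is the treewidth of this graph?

3

A width-3 tree decomposition is:
Bags: B1 = {a, b, c, g}  B2 = {a, b, f, g}  B3 = {b, d, f, g}  B4 = {a, c, e, g}
Tree: B1–B2, B2–B3, B1–B4
Every bag has size at most 4, so the width is 4 − 1 = 3 and tw(G) ≤ 3. On the other hand G contains the 4-clique {a, c, e, g}. A clique must lie in a single bag of any decomposition, so no decomposition can have width below 3. Combining the bounds, tw(G) = 3.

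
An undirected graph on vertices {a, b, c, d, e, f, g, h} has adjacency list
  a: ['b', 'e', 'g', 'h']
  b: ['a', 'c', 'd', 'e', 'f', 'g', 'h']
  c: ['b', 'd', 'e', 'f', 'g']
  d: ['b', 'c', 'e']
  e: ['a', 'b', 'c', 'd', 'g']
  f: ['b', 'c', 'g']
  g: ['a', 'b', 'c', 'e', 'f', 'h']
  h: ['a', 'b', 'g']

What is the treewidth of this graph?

3

A width-3 tree decomposition is:
Bags: B1 = {b, c, e, g}  B2 = {a, b, e, g}  B3 = {a, b, g, h}  B4 = {b, c, f, g}  B5 = {b, c, d, e}
Tree: B1–B2, B2–B3, B1–B4, B1–B5
The largest bag has 4 vertices, giving width 3; this decomposition certifies tw(G) ≤ 3. On the other hand G contains the 4-clique {b, c, d, e}. A clique must lie in a single bag of any decomposition, so no decomposition can have width below 3. Combining the bounds, tw(G) = 3.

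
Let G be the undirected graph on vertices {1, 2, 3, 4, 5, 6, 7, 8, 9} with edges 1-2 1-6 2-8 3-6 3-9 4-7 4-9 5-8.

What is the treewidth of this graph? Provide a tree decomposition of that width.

Each bag holds 2 vertices, so the decomposition has width 1, which upper-bounds the treewidth. G has an edge, so its treewidth is at least 1. Combining the bounds, tw(G) = 1.

Treewidth 1.
Bags: B1 = {5, 8}  B2 = {2, 8}  B3 = {1, 2}  B4 = {1, 6}  B5 = {3, 6}  B6 = {3, 9}  B7 = {4, 9}  B8 = {4, 7}
Tree: B1–B2, B2–B3, B3–B4, B4–B5, B5–B6, B6–B7, B7–B8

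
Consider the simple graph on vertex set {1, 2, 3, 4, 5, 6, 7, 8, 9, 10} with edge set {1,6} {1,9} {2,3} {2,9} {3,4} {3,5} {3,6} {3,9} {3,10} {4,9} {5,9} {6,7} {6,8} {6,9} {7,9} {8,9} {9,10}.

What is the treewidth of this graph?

A width-2 tree decomposition is:
Bags: B1 = {3, 6, 9}  B2 = {3, 9, 10}  B3 = {6, 7, 9}  B4 = {3, 4, 9}  B5 = {6, 8, 9}  B6 = {1, 6, 9}  B7 = {2, 3, 9}  B8 = {3, 5, 9}
Tree: B1–B2, B1–B3, B1–B4, B3–B5, B3–B6, B2–B7, B7–B8
Each bag holds 3 vertices, so the decomposition has width 2, which upper-bounds the treewidth. Conversely, {6, 8, 9} is a clique of size 3, and the vertices of any clique must share a bag in every tree decomposition; so some bag has ≥ 3 vertices and tw(G) ≥ 2. The upper and lower bounds meet at 2, so that is the treewidth.

2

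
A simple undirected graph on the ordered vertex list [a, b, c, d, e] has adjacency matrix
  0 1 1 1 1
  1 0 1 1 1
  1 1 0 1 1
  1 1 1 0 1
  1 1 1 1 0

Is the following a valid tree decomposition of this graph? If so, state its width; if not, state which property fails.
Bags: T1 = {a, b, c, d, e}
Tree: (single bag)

Every vertex of G appears in some bag (union = {a, b, c, d, e}); every edge is covered by a bag; and for each vertex v the set of bags containing v is connected in the bag tree. The decomposition is therefore valid. The largest bag has 5 vertices, so the width is 4.

Yes; width 4.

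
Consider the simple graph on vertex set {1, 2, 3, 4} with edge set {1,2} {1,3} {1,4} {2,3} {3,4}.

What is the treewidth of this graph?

A width-2 tree decomposition is:
Bags: B1 = {1, 2, 3}  B2 = {1, 3, 4}
Tree: B1–B2
Each bag holds 3 vertices, so the decomposition has width 2, which upper-bounds the treewidth. On the other hand G contains the 3-clique {1, 2, 3}. A clique must lie in a single bag of any decomposition, so no decomposition can have width below 2. Therefore the treewidth is 2.

2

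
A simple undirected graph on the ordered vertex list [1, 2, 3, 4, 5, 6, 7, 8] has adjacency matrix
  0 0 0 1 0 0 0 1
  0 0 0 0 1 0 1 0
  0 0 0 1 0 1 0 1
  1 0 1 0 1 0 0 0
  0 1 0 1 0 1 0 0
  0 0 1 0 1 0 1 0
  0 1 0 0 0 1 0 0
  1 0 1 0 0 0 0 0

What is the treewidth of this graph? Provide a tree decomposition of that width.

Treewidth 2.
One optimal decomposition is:
Bags: B1 = {1, 3, 8}  B2 = {1, 3, 4}  B3 = {3, 4, 6}  B4 = {4, 5, 6}  B5 = {5, 6, 7}  B6 = {2, 5, 7}
Tree: B1–B2, B2–B3, B3–B4, B4–B5, B5–B6

The largest bag has 3 vertices, giving width 2; this decomposition certifies tw(G) ≤ 2. The edges 8–1–4–3–8 form a cycle, so G is not a tree and its treewidth is at least 2. Combining the bounds, tw(G) = 2.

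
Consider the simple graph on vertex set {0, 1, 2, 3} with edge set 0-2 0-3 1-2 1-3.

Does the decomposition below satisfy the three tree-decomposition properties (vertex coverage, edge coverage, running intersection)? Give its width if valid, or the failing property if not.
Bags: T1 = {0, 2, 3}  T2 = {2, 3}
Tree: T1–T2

No — vertex 1 appears in no bag.

A tree decomposition must satisfy three properties: every vertex lies in some bag; for every edge, both endpoints lie together in some bag; and for every vertex, the bags containing it form a connected subtree. Here vertex 1 appears in no bag, so the decomposition is invalid.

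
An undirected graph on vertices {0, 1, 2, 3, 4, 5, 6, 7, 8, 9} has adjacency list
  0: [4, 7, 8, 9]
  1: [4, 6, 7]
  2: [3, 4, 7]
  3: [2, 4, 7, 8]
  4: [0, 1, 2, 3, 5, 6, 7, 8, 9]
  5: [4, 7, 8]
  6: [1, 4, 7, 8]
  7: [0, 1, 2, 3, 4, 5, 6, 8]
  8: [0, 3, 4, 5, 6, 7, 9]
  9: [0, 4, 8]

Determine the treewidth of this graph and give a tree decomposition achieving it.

Each bag holds 4 vertices, so the decomposition has width 3, which upper-bounds the treewidth. On the other hand G contains the 4-clique {0, 4, 8, 9}. A clique must lie in a single bag of any decomposition, so no decomposition can have width below 3. Combining the bounds, tw(G) = 3.

Treewidth 3.
One such decomposition:
Bags: B1 = {4, 5, 7, 8}  B2 = {3, 4, 7, 8}  B3 = {4, 6, 7, 8}  B4 = {2, 3, 4, 7}  B5 = {0, 4, 7, 8}  B6 = {0, 4, 8, 9}  B7 = {1, 4, 6, 7}
Tree: B1–B2, B1–B3, B2–B4, B2–B5, B5–B6, B3–B7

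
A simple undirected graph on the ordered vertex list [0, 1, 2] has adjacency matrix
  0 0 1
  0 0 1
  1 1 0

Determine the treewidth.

1

A width-1 tree decomposition is:
Bags: B1 = {1, 2}  B2 = {0, 2}
Tree: B1–B2
Every bag has size at most 2, so the width is 2 − 1 = 1 and tw(G) ≤ 1. Since G has at least one edge (e.g. 2–1), it is not an edgeless graph, so tw(G) ≥ 1. Therefore the treewidth is 1.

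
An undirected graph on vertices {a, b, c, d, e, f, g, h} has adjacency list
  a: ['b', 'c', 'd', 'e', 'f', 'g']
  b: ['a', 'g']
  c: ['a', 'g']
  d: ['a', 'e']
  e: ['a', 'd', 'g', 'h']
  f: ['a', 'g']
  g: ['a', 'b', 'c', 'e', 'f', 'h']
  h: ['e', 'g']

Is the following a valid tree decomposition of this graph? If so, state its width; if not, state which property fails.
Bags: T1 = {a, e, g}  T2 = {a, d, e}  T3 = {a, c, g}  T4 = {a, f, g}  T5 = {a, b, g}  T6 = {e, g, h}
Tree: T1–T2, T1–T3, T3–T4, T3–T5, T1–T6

Yes; width 2.

Vertex coverage: the bags together contain {a, b, c, d, e, f, g, h}, the full vertex set. Edge coverage: each edge of G has both endpoints in at least one bag. Running intersection: for every vertex, the bags containing it form a connected subtree. All three properties hold, so this is a valid tree decomposition of width max|bag| − 1 = 2, and hence tw(G) ≤ 2.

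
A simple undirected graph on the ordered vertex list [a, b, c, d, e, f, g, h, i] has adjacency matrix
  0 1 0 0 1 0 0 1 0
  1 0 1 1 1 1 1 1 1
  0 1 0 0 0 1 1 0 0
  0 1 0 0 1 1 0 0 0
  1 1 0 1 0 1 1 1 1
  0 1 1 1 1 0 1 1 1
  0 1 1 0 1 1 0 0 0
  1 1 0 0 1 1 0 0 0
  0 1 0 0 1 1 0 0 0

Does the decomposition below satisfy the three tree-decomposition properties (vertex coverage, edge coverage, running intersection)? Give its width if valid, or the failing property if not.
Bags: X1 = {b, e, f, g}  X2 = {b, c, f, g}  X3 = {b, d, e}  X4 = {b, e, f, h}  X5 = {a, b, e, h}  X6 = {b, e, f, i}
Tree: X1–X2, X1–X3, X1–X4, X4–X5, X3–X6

A tree decomposition must satisfy three properties: every vertex lies in some bag; for every edge, both endpoints lie together in some bag; and for every vertex, the bags containing it form a connected subtree. Here edge (f,d) lies in no bag, so the decomposition is invalid.

No — edge (f,d) lies in no bag.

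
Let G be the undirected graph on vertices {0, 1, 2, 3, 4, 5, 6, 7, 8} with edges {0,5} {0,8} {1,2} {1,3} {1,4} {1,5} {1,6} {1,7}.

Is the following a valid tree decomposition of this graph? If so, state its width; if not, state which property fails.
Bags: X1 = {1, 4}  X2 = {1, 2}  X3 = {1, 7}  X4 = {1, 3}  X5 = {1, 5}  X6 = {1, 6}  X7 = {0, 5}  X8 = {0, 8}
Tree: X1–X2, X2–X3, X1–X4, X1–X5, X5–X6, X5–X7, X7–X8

Checking the three conditions: (i) the bags cover all of {0, 1, 2, 3, 4, 5, 6, 7, 8}; (ii) for each edge, some bag contains both endpoints; (iii) the bags containing any fixed vertex form a subtree. All hold, so the decomposition is valid with width 2 − 1 = 1.

Yes; width 1.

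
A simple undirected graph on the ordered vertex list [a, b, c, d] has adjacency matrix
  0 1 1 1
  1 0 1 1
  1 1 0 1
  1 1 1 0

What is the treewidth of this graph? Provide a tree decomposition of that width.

A single bag containing all 4 vertices is trivially a valid decomposition of width 3. On the other hand G contains the 4-clique {a, b, c, d}. A clique must lie in a single bag of any decomposition, so no decomposition can have width below 3. The upper and lower bounds meet at 3, so that is the treewidth.

Treewidth 3.
One such decomposition:
Bags: B1 = {a, b, c, d}
Tree: (single bag)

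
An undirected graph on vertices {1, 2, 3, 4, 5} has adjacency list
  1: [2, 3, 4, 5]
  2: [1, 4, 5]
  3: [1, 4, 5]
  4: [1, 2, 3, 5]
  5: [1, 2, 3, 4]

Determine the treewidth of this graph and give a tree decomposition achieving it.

Treewidth 3.
One such decomposition:
Bags: B1 = {1, 2, 4, 5}  B2 = {1, 3, 4, 5}
Tree: B1–B2

The largest bag has 4 vertices, giving width 3; this decomposition certifies tw(G) ≤ 3. For the lower bound, the 4 vertices {1, 2, 4, 5} are pairwise adjacent, and any tree decomposition puts a clique entirely inside one bag — forcing width ≥ 3. Hence tw(G) = 3 exactly.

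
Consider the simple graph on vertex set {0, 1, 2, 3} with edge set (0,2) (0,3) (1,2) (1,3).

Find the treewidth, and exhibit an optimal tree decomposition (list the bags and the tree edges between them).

Every bag has size at most 3, so the width is 3 − 1 = 2 and tw(G) ≤ 2. For the lower bound, G contains the cycle 2–0–3–1–2, so G is not a forest; only forests have treewidth ≤ 1, hence tw(G) ≥ 2. Hence tw(G) = 2 exactly.

Treewidth 2.
One such decomposition:
Bags: B1 = {0, 2, 3}  B2 = {1, 2, 3}
Tree: B1–B2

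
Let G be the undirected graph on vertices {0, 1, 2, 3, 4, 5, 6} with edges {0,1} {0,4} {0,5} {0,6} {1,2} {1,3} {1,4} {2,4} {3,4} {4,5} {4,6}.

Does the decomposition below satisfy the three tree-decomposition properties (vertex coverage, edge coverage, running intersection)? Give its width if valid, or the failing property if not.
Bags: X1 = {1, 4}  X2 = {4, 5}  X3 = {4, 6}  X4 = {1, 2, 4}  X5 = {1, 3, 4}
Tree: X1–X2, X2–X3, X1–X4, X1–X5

No — vertex 0 appears in no bag.

A tree decomposition must satisfy three properties: every vertex lies in some bag; for every edge, both endpoints lie together in some bag; and for every vertex, the bags containing it form a connected subtree. Here vertex 0 appears in no bag, so the decomposition is invalid.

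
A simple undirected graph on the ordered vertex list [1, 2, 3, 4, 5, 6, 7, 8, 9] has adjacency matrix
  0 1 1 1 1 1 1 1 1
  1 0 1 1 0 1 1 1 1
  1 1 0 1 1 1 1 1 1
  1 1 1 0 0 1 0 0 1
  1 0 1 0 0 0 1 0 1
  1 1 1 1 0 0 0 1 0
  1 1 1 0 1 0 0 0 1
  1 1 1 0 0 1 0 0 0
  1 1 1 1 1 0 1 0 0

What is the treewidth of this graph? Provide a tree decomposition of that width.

Each bag holds 5 vertices, so the decomposition has width 4, which upper-bounds the treewidth. For the lower bound, the 5 vertices {1, 2, 3, 6, 8} are pairwise adjacent, and any tree decomposition puts a clique entirely inside one bag — forcing width ≥ 4. Combining the bounds, tw(G) = 4.

Treewidth 4.
Bags: B1 = {1, 2, 3, 4, 9}  B2 = {1, 2, 3, 4, 6}  B3 = {1, 2, 3, 7, 9}  B4 = {1, 2, 3, 6, 8}  B5 = {1, 3, 5, 7, 9}
Tree: B1–B2, B1–B3, B2–B4, B3–B5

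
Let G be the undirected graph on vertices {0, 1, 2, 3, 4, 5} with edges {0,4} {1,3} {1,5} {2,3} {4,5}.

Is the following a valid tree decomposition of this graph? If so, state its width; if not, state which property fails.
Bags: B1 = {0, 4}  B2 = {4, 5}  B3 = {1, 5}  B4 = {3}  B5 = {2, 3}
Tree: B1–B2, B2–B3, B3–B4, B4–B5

A tree decomposition must satisfy three properties: every vertex lies in some bag; for every edge, both endpoints lie together in some bag; and for every vertex, the bags containing it form a connected subtree. Here edge (1,3) lies in no bag, so the decomposition is invalid.

No — edge (1,3) lies in no bag.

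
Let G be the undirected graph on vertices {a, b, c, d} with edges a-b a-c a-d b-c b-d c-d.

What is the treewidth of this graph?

3

A width-3 tree decomposition is:
Bags: B1 = {a, b, c, d}
Tree: (single bag)
With just one bag of size 4, the width is 4 − 1 = 3, so tw(G) ≤ 3. For the lower bound, the 4 vertices {a, b, c, d} are pairwise adjacent, and any tree decomposition puts a clique entirely inside one bag — forcing width ≥ 3. The upper and lower bounds meet at 3, so that is the treewidth.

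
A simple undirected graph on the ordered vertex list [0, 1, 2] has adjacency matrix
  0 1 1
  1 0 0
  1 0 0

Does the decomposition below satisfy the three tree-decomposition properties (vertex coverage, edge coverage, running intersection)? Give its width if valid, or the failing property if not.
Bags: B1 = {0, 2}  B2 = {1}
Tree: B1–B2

A tree decomposition must satisfy three properties: every vertex lies in some bag; for every edge, both endpoints lie together in some bag; and for every vertex, the bags containing it form a connected subtree. Here edge (0,1) lies in no bag, so the decomposition is invalid.

No — edge (0,1) lies in no bag.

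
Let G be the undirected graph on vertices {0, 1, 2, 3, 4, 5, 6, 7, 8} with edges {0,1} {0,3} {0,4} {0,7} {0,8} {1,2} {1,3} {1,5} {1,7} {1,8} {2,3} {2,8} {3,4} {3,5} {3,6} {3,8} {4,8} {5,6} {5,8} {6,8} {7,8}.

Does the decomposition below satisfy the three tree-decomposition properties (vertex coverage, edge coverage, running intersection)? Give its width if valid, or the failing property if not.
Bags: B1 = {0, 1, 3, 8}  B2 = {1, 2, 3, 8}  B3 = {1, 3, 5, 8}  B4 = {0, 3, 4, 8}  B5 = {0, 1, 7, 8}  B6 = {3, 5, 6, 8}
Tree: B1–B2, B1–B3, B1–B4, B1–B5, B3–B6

Yes; width 3.

Vertex coverage: the bags together contain {0, 1, 2, 3, 4, 5, 6, 7, 8}, the full vertex set. Edge coverage: each edge of G has both endpoints in at least one bag. Running intersection: for every vertex, the bags containing it form a connected subtree. All three properties hold, so this is a valid tree decomposition of width max|bag| − 1 = 3, and hence tw(G) ≤ 3.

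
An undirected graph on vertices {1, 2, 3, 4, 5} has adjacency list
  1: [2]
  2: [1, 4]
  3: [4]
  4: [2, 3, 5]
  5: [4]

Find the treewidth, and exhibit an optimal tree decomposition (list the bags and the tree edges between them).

Every bag has size at most 2, so the width is 2 − 1 = 1 and tw(G) ≤ 1. Any graph with an edge has treewidth ≥ 1, and G has the edge 4–2. The upper and lower bounds meet at 1, so that is the treewidth.

Treewidth 1.
Bags: B1 = {2, 4}  B2 = {4, 5}  B3 = {3, 4}  B4 = {1, 2}
Tree: B1–B2, B2–B3, B1–B4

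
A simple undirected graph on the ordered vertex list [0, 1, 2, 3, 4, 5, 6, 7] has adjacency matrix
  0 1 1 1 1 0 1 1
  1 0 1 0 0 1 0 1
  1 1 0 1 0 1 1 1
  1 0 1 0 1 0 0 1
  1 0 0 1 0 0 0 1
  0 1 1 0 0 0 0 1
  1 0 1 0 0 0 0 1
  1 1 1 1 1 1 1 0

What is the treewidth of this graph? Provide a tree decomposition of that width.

Treewidth 3.
One optimal decomposition is:
Bags: B1 = {0, 1, 2, 7}  B2 = {0, 2, 3, 7}  B3 = {0, 2, 6, 7}  B4 = {0, 3, 4, 7}  B5 = {1, 2, 5, 7}
Tree: B1–B2, B1–B3, B2–B4, B1–B5

The largest bag has 4 vertices, giving width 3; this decomposition certifies tw(G) ≤ 3. For the lower bound, the 4 vertices {0, 1, 2, 7} are pairwise adjacent, and any tree decomposition puts a clique entirely inside one bag — forcing width ≥ 3. The upper and lower bounds meet at 3, so that is the treewidth.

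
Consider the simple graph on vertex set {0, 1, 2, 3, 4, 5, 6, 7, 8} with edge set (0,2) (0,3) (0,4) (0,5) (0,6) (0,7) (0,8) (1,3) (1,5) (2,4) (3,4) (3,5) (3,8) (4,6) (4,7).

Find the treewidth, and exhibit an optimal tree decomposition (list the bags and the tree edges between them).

Each bag holds 3 vertices, so the decomposition has width 2, which upper-bounds the treewidth. On the other hand G contains the 3-clique {0, 3, 8}. A clique must lie in a single bag of any decomposition, so no decomposition can have width below 2. Combining the bounds, tw(G) = 2.

Treewidth 2.
One such decomposition:
Bags: B1 = {0, 3, 5}  B2 = {1, 3, 5}  B3 = {0, 3, 4}  B4 = {0, 4, 7}  B5 = {0, 4, 6}  B6 = {0, 2, 4}  B7 = {0, 3, 8}
Tree: B1–B2, B1–B3, B3–B4, B4–B5, B5–B6, B1–B7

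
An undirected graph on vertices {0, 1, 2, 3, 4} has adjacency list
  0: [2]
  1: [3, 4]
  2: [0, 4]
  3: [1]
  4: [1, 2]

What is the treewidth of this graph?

1

A width-1 tree decomposition is:
Bags: B1 = {1, 3}  B2 = {1, 4}  B3 = {2, 4}  B4 = {0, 2}
Tree: B1–B2, B2–B3, B3–B4
Every bag has size at most 2, so the width is 2 − 1 = 1 and tw(G) ≤ 1. G has an edge, so its treewidth is at least 1. The upper and lower bounds meet at 1, so that is the treewidth.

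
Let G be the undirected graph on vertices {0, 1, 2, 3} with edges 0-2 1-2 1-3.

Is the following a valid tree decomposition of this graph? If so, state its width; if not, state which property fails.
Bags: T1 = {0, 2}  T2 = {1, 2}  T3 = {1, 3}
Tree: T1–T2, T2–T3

Checking the three conditions: (i) the bags cover all of {0, 1, 2, 3}; (ii) for each edge, some bag contains both endpoints; (iii) the bags containing any fixed vertex form a subtree. All hold, so the decomposition is valid with width 2 − 1 = 1.

Yes; width 1.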